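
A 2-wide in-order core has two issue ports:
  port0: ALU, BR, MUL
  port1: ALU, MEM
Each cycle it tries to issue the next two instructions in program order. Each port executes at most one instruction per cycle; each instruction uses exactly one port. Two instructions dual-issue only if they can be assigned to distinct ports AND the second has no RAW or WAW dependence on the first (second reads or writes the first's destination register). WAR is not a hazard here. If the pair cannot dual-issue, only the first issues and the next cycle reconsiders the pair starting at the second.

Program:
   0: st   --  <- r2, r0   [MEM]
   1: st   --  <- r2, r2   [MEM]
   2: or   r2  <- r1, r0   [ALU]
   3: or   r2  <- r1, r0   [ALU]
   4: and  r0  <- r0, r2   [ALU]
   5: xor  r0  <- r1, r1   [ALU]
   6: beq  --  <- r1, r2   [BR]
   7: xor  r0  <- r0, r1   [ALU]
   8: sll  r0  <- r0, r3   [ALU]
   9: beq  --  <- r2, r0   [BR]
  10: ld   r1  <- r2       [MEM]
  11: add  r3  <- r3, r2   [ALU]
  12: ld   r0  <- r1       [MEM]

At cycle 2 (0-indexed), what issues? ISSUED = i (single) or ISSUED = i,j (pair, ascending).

ISSUED = 3

#0 head=0: st i0 no-port MEM/MEM
#1 head=1: st+or i1,i2 pair
#2 head=3: or i3 RAW r2
#3 head=4: and i4 WAW r0
#4 head=5: xor+beq i5,i6 pair
#5 head=7: xor i7 RAW+WAW r0
#6 head=8: sll i8 RAW r0
#7 head=9: beq+ld i9,i10 pair
#8 head=11: add+ld i11,i12 pair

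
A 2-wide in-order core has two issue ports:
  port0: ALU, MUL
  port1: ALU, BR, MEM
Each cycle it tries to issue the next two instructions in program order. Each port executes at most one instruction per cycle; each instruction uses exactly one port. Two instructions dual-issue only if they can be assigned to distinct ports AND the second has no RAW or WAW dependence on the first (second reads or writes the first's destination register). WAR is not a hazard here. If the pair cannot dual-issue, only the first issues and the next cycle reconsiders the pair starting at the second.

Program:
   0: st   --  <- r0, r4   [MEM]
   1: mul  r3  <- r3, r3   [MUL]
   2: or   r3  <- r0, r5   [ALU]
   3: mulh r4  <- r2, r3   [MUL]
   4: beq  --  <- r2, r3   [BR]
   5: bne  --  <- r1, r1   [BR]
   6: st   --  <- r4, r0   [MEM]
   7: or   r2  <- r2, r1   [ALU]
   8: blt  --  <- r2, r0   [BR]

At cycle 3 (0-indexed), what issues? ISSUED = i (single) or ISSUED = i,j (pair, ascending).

t=0 i0+i1:st+mul ; 2-wide
t=1 i2:or ; RAW r3
t=2 i3+i4:mulh+beq ; 2-wide
t=3 i5:bne ; no-port BR/MEM
t=4 i6+i7:st+or ; 2-wide
t=5 i8:blt ; tail

ISSUED = 5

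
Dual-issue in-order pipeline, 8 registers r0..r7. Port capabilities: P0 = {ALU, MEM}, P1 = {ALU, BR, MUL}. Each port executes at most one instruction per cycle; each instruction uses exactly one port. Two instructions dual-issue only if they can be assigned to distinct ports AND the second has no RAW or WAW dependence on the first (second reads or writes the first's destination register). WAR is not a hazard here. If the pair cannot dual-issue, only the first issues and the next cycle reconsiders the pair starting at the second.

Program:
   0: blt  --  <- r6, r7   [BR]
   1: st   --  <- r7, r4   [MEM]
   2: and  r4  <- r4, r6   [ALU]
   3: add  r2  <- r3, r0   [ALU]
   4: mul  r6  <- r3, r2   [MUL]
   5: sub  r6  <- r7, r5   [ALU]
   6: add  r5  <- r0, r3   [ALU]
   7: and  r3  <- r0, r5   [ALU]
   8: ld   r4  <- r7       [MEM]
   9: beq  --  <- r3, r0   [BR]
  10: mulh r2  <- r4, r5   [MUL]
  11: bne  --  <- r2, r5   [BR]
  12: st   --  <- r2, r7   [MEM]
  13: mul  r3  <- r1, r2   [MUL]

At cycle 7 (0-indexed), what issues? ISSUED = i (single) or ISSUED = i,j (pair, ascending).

ISSUED = 11,12

[0] i0/i1  blt.BR+st.MEM  -- dual
[1] i2/i3  and.ALU+add.ALU  -- dual
[2] i4  mul.MUL  -- WAW r6
[3] i5/i6  sub.ALU+add.ALU  -- dual
[4] i7/i8  and.ALU+ld.MEM  -- dual
[5] i9  beq.BR  -- no-port BR/MUL
[6] i10  mulh.MUL  -- no-port MUL/BR
[7] i11/i12  bne.BR+st.MEM  -- dual
[8] i13  mul.MUL  -- tail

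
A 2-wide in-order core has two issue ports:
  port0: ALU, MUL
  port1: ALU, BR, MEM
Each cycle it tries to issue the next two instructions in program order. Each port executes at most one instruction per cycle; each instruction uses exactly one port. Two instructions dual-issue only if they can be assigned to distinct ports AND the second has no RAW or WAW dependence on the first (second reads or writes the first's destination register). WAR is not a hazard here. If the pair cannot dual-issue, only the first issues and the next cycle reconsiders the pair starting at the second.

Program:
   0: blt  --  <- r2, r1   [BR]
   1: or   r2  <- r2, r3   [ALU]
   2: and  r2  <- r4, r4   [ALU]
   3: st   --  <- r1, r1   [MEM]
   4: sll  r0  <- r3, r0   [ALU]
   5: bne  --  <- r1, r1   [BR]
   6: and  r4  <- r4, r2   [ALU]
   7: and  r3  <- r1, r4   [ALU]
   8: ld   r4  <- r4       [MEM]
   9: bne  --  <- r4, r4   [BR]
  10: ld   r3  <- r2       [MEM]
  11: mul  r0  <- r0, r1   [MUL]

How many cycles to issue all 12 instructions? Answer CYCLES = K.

CYCLES = 7

0. blt+or @i0,i1  | 2-wide
1. and+st @i2,i3  | 2-wide
2. sll+bne @i4,i5  | 2-wide
3. and @i6  | RAW r4
4. and+ld @i7,i8  | 2-wide
5. bne @i9  | no-port BR/MEM
6. ld+mul @i10,i11  | 2-wide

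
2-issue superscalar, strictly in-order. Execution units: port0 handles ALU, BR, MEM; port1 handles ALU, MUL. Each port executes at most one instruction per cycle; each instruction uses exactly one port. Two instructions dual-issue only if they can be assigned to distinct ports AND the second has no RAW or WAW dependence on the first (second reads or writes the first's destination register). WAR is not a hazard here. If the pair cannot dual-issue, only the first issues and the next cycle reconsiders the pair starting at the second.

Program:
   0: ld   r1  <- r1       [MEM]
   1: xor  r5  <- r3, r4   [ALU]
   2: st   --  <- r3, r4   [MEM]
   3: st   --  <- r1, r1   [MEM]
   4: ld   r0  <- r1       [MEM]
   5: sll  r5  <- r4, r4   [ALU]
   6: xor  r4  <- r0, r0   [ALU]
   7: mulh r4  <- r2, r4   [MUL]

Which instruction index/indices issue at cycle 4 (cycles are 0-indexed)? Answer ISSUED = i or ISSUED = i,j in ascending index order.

ISSUED = 6

c0: i0+i1 ld.MEM xor.ALU  2-wide
c1: i2 st.MEM  no-port MEM/MEM
c2: i3 st.MEM  no-port MEM/MEM
c3: i4+i5 ld.MEM sll.ALU  2-wide
c4: i6 xor.ALU  RAW+WAW r4
c5: i7 mulh.MUL  tail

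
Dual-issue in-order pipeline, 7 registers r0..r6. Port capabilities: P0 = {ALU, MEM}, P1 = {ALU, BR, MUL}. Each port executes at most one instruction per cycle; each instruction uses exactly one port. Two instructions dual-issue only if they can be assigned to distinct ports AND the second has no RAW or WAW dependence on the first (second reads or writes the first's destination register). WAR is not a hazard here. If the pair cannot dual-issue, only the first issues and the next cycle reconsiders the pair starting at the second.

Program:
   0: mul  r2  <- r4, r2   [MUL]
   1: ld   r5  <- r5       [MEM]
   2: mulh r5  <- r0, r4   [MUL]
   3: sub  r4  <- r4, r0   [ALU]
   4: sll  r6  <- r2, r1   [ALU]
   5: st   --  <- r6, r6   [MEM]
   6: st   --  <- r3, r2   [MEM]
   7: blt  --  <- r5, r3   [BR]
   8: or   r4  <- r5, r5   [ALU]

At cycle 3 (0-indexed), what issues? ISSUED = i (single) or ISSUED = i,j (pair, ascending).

  cy0 -> i0,i1 (mul.MUL;ld.MEM) dual
  cy1 -> i2,i3 (mulh.MUL;sub.ALU) dual
  cy2 -> i4 (sll.ALU) RAW r6
  cy3 -> i5 (st.MEM) no-port MEM/MEM
  cy4 -> i6,i7 (st.MEM;blt.BR) dual
  cy5 -> i8 (or.ALU) tail

ISSUED = 5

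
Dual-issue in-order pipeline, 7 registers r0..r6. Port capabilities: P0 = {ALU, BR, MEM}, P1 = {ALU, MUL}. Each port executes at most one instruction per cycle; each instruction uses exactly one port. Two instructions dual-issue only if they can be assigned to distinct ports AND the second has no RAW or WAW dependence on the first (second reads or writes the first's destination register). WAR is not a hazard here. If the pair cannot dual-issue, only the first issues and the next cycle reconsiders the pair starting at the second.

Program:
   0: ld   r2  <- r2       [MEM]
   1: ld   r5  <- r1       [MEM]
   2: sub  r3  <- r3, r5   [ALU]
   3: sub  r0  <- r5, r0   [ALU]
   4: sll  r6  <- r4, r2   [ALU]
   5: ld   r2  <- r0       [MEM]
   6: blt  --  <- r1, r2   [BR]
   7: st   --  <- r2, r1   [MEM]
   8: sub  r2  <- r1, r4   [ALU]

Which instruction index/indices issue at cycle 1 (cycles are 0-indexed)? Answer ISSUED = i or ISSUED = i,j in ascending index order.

ISSUED = 1

0. ld.MEM @i0  | no-port MEM/MEM
1. ld.MEM @i1  | RAW r5
2. sub.ALU;sub.ALU @i2/i3  | 2-wide
3. sll.ALU;ld.MEM @i4/i5  | 2-wide
4. blt.BR @i6  | no-port BR/MEM
5. st.MEM;sub.ALU @i7/i8  | 2-wide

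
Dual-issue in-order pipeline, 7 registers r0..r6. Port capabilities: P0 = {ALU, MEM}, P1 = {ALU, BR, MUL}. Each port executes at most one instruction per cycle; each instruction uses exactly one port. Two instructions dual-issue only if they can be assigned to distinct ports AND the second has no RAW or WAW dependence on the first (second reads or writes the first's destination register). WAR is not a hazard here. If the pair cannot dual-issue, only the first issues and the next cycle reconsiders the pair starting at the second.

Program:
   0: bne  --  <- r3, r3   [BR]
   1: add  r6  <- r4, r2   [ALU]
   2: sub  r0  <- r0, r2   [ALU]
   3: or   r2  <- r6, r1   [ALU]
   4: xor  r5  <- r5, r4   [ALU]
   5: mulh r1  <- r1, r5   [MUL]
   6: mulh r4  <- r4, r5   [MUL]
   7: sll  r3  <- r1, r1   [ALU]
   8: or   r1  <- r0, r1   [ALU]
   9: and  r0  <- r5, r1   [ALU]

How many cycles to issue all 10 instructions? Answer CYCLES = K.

CYCLES = 7

  cy0 -> i0,i1 (bne+add) 2-wide
  cy1 -> i2,i3 (sub+or) 2-wide
  cy2 -> i4 (xor) RAW r5
  cy3 -> i5 (mulh) no-port MUL/MUL
  cy4 -> i6,i7 (mulh+sll) 2-wide
  cy5 -> i8 (or) RAW r1
  cy6 -> i9 (and) tail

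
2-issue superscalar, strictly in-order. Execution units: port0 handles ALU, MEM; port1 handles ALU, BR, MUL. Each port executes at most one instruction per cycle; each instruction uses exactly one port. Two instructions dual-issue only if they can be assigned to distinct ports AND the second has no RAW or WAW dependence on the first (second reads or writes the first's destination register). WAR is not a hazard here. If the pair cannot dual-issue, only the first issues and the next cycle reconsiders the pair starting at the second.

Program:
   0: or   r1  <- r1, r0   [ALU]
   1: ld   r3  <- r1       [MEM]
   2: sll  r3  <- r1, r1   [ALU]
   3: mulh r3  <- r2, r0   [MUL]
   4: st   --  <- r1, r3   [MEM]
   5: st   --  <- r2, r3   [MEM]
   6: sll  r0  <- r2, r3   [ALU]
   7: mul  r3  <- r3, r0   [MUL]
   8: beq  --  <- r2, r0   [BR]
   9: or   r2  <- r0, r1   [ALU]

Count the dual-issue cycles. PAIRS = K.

PAIRS = 2

[0] i0  or.ALU  -- RAW r1
[1] i1  ld.MEM  -- WAW r3
[2] i2  sll.ALU  -- WAW r3
[3] i3  mulh.MUL  -- RAW r3
[4] i4  st.MEM  -- no-port MEM/MEM
[5] i5&i6  st.MEM sll.ALU  -- 2-wide
[6] i7  mul.MUL  -- no-port MUL/BR
[7] i8&i9  beq.BR or.ALU  -- 2-wide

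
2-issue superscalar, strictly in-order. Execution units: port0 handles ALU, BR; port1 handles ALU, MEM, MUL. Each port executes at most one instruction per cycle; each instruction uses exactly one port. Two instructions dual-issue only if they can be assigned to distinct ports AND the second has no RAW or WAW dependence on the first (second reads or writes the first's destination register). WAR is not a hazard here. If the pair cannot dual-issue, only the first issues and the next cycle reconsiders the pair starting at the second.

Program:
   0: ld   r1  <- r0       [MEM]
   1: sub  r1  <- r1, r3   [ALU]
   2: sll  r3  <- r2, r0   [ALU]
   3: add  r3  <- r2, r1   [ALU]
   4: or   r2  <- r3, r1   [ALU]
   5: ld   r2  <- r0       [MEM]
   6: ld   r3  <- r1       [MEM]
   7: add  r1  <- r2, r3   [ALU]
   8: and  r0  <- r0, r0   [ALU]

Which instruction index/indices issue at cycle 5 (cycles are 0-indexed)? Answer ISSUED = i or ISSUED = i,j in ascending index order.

ISSUED = 6

0. ld.MEM @i0  | RAW+WAW r1
1. sub.ALU sll.ALU @i1/i2  | 2-wide
2. add.ALU @i3  | RAW r3
3. or.ALU @i4  | WAW r2
4. ld.MEM @i5  | no-port MEM/MEM
5. ld.MEM @i6  | RAW r3
6. add.ALU and.ALU @i7/i8  | 2-wide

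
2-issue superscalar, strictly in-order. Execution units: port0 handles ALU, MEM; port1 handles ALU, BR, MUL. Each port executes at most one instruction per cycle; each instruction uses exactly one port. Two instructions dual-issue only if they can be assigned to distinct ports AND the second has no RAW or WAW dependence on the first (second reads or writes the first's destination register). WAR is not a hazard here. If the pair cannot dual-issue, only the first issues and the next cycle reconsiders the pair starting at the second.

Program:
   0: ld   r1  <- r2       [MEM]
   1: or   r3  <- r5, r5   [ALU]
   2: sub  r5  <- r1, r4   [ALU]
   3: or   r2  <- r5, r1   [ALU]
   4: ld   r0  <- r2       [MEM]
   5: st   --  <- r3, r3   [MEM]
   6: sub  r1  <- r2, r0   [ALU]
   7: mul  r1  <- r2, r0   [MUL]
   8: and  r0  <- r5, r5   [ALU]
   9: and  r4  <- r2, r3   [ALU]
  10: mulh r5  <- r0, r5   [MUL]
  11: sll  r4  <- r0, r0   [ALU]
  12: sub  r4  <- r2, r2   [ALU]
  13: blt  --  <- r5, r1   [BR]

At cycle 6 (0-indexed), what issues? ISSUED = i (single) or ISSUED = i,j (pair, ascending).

t=0 i0,i1:ld/or ; pair
t=1 i2:sub ; RAW r5
t=2 i3:or ; RAW r2
t=3 i4:ld ; no-port MEM/MEM
t=4 i5,i6:st/sub ; pair
t=5 i7,i8:mul/and ; pair
t=6 i9,i10:and/mulh ; pair
t=7 i11:sll ; WAW r4
t=8 i12,i13:sub/blt ; pair

ISSUED = 9,10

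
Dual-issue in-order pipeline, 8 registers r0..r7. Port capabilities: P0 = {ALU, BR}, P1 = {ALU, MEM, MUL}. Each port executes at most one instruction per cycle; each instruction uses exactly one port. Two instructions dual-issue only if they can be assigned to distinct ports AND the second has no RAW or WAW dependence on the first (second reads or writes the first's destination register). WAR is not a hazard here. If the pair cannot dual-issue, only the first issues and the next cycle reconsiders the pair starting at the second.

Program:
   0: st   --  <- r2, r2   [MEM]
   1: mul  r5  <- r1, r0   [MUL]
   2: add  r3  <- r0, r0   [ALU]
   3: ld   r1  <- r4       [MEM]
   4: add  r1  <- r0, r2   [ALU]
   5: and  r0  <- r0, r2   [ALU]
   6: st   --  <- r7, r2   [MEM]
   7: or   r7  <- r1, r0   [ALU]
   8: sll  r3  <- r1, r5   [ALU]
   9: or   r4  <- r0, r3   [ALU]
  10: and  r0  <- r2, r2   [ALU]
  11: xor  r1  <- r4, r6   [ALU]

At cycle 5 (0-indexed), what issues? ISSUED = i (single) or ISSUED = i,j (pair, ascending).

c0: i0 st  no-port MEM/MUL
c1: i1/i2 mul/add  2-wide
c2: i3 ld  WAW r1
c3: i4/i5 add/and  2-wide
c4: i6/i7 st/or  2-wide
c5: i8 sll  RAW r3
c6: i9/i10 or/and  2-wide
c7: i11 xor  tail

ISSUED = 8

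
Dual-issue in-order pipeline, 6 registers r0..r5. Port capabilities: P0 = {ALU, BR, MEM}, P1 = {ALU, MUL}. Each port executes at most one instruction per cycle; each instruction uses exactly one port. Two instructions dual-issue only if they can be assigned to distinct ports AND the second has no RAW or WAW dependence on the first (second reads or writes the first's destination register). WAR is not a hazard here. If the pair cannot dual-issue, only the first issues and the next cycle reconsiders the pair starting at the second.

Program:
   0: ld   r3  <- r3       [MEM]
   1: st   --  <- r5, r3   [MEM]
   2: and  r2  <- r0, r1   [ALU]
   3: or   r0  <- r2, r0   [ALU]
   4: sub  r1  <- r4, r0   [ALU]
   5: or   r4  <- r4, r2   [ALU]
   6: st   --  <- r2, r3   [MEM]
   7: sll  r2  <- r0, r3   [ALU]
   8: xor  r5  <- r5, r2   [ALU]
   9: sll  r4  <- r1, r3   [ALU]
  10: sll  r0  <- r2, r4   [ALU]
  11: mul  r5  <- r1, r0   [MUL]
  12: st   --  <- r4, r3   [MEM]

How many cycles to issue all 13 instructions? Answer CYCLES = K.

#0 head=0: ld.MEM i0 no-port MEM/MEM
#1 head=1: st.MEM+and.ALU i1/i2 2-wide
#2 head=3: or.ALU i3 RAW r0
#3 head=4: sub.ALU+or.ALU i4/i5 2-wide
#4 head=6: st.MEM+sll.ALU i6/i7 2-wide
#5 head=8: xor.ALU+sll.ALU i8/i9 2-wide
#6 head=10: sll.ALU i10 RAW r0
#7 head=11: mul.MUL+st.MEM i11/i12 2-wide

CYCLES = 8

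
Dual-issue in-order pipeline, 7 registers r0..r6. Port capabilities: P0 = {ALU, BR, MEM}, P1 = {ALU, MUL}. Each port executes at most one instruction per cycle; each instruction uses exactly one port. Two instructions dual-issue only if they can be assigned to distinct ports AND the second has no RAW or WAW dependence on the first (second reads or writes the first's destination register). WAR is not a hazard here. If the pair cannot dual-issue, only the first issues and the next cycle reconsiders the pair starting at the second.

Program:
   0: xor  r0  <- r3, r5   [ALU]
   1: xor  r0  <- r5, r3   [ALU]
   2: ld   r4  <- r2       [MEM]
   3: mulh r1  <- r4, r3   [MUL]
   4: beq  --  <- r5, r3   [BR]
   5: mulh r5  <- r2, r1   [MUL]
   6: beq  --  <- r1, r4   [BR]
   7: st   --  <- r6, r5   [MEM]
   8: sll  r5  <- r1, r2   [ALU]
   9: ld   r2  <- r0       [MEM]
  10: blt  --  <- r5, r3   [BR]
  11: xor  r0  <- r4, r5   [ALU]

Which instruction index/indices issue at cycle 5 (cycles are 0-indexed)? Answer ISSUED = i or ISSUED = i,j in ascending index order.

[0] i0  xor  -- WAW r0
[1] i1&i2  xor+ld  -- pair
[2] i3&i4  mulh+beq  -- pair
[3] i5&i6  mulh+beq  -- pair
[4] i7&i8  st+sll  -- pair
[5] i9  ld  -- no-port MEM/BR
[6] i10&i11  blt+xor  -- pair

ISSUED = 9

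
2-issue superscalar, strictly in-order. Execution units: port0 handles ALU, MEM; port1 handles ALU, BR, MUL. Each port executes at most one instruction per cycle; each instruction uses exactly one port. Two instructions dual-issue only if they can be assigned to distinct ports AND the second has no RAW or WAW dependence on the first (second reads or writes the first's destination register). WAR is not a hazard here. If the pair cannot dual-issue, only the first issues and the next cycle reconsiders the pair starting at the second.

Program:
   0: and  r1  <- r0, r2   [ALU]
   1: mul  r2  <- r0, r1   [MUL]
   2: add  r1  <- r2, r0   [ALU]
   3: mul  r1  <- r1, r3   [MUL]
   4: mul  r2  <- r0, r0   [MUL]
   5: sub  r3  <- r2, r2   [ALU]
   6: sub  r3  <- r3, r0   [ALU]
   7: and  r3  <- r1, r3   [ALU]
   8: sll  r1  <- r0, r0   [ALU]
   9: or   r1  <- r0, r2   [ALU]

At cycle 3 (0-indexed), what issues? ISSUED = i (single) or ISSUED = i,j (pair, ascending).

ISSUED = 3

0. and @i0  | RAW r1
1. mul @i1  | RAW r2
2. add @i2  | RAW+WAW r1
3. mul @i3  | no-port MUL/MUL
4. mul @i4  | RAW r2
5. sub @i5  | RAW+WAW r3
6. sub @i6  | RAW+WAW r3
7. and;sll @i7&i8  | dual
8. or @i9  | tail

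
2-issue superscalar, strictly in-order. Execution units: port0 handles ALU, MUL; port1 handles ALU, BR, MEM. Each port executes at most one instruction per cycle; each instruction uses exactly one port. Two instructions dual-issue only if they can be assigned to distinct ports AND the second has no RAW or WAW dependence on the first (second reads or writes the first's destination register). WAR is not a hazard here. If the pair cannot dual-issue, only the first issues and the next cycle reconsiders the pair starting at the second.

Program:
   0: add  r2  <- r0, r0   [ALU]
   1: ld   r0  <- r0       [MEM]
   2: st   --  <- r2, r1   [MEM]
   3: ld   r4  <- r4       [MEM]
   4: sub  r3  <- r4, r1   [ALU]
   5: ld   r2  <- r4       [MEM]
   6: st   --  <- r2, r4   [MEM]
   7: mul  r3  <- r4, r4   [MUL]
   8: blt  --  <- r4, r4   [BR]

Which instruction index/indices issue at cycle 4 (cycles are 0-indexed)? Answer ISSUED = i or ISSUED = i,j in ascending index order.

ISSUED = 6,7

t=0 i0/i1:add.ALU+ld.MEM ; pair
t=1 i2:st.MEM ; no-port MEM/MEM
t=2 i3:ld.MEM ; RAW r4
t=3 i4/i5:sub.ALU+ld.MEM ; pair
t=4 i6/i7:st.MEM+mul.MUL ; pair
t=5 i8:blt.BR ; tail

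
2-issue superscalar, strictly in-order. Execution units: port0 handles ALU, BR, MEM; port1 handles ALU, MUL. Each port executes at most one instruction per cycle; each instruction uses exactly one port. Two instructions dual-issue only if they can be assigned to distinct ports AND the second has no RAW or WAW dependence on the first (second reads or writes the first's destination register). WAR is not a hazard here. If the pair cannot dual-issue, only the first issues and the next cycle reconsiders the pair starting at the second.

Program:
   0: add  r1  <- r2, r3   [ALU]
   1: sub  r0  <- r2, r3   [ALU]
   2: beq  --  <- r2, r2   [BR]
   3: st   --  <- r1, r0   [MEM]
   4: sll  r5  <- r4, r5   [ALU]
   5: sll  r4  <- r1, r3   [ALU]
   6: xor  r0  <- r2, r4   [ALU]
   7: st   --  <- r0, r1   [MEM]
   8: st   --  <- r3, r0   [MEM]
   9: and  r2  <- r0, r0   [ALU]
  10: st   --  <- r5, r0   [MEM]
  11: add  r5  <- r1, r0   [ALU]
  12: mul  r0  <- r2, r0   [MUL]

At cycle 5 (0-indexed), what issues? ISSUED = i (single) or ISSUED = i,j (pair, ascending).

t=0 i0,i1:add.ALU sub.ALU ; dual
t=1 i2:beq.BR ; no-port BR/MEM
t=2 i3,i4:st.MEM sll.ALU ; dual
t=3 i5:sll.ALU ; RAW r4
t=4 i6:xor.ALU ; RAW r0
t=5 i7:st.MEM ; no-port MEM/MEM
t=6 i8,i9:st.MEM and.ALU ; dual
t=7 i10,i11:st.MEM add.ALU ; dual
t=8 i12:mul.MUL ; tail

ISSUED = 7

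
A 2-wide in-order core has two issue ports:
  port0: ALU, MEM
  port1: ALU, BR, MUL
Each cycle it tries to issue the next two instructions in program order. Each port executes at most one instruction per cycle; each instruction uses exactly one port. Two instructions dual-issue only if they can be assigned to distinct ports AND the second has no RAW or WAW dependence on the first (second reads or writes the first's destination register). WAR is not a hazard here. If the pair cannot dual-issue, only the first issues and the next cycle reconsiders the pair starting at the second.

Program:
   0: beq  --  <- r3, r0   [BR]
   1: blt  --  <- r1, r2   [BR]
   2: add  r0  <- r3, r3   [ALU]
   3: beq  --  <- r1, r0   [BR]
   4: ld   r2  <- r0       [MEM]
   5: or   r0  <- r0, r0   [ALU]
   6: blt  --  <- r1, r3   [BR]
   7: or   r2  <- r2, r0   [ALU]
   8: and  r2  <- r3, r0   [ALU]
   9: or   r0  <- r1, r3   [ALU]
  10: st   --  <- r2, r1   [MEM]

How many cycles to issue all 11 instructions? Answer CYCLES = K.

CYCLES = 7

0. beq.BR @i0  | no-port BR/BR
1. blt.BR+add.ALU @i1+i2  | pair
2. beq.BR+ld.MEM @i3+i4  | pair
3. or.ALU+blt.BR @i5+i6  | pair
4. or.ALU @i7  | WAW r2
5. and.ALU+or.ALU @i8+i9  | pair
6. st.MEM @i10  | tail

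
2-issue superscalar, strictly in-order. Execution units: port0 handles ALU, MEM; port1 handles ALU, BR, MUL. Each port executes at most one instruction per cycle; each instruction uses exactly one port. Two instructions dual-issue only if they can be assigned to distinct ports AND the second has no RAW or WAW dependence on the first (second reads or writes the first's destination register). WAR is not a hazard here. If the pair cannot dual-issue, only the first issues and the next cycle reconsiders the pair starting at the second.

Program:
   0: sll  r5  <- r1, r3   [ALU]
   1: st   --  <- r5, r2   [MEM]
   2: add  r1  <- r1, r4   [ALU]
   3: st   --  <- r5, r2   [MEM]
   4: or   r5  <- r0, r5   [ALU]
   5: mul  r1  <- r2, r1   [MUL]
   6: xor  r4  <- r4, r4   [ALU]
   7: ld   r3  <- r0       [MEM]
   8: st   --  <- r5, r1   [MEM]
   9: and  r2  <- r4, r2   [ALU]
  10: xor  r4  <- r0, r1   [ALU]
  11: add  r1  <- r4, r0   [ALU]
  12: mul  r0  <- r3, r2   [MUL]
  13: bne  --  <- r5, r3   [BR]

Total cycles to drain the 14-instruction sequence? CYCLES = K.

  cy0 -> i0 (sll) RAW r5
  cy1 -> i1+i2 (st+add) dual
  cy2 -> i3+i4 (st+or) dual
  cy3 -> i5+i6 (mul+xor) dual
  cy4 -> i7 (ld) no-port MEM/MEM
  cy5 -> i8+i9 (st+and) dual
  cy6 -> i10 (xor) RAW r4
  cy7 -> i11+i12 (add+mul) dual
  cy8 -> i13 (bne) tail

CYCLES = 9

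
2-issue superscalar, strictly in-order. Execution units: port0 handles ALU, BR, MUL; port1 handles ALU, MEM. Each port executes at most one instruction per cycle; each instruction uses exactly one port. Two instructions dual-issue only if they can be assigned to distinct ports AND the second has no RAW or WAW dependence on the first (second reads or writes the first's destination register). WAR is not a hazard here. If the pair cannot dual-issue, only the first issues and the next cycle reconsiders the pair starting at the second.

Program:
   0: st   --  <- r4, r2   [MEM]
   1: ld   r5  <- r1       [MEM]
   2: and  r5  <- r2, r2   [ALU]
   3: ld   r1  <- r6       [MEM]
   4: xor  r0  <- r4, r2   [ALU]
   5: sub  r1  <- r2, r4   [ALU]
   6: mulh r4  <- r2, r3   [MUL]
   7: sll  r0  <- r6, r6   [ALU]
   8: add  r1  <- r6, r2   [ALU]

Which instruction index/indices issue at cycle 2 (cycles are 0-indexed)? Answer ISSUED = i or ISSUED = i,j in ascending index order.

ISSUED = 2,3

  cy0 -> i0 (st) no-port MEM/MEM
  cy1 -> i1 (ld) WAW r5
  cy2 -> i2+i3 (and/ld) dual
  cy3 -> i4+i5 (xor/sub) dual
  cy4 -> i6+i7 (mulh/sll) dual
  cy5 -> i8 (add) tail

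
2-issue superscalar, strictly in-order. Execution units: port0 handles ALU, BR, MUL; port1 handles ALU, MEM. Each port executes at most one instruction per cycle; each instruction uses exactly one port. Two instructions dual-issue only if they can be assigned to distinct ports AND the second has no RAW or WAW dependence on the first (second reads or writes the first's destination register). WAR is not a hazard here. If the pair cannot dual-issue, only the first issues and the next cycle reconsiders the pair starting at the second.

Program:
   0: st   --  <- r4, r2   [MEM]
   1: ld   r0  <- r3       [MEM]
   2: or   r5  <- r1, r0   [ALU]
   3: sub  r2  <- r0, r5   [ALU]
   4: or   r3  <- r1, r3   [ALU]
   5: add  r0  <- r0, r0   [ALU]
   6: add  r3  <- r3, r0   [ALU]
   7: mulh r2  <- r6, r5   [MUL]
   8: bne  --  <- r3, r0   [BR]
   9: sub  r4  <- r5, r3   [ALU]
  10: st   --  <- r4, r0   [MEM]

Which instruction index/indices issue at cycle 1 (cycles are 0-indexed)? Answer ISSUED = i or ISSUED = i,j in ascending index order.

ISSUED = 1

#0 head=0: st.MEM i0 no-port MEM/MEM
#1 head=1: ld.MEM i1 RAW r0
#2 head=2: or.ALU i2 RAW r5
#3 head=3: sub.ALU+or.ALU i3&i4 2-wide
#4 head=5: add.ALU i5 RAW r0
#5 head=6: add.ALU+mulh.MUL i6&i7 2-wide
#6 head=8: bne.BR+sub.ALU i8&i9 2-wide
#7 head=10: st.MEM i10 tail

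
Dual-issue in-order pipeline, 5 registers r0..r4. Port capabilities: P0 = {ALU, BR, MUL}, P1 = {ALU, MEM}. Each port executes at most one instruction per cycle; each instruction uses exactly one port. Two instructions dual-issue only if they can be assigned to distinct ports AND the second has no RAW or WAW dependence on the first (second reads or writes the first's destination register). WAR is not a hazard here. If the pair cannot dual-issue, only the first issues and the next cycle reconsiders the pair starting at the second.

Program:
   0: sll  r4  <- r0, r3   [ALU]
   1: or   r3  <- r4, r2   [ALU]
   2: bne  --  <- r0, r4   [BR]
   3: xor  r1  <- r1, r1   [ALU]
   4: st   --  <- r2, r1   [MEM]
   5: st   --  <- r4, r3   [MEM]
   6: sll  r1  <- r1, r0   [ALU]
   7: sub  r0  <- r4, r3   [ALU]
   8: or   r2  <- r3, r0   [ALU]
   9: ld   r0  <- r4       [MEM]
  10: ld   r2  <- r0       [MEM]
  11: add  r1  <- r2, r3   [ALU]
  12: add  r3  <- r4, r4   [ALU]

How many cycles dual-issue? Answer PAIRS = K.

0. sll @i0  | RAW r4
1. or bne @i1/i2  | dual
2. xor @i3  | RAW r1
3. st @i4  | no-port MEM/MEM
4. st sll @i5/i6  | dual
5. sub @i7  | RAW r0
6. or ld @i8/i9  | dual
7. ld @i10  | RAW r2
8. add add @i11/i12  | dual

PAIRS = 4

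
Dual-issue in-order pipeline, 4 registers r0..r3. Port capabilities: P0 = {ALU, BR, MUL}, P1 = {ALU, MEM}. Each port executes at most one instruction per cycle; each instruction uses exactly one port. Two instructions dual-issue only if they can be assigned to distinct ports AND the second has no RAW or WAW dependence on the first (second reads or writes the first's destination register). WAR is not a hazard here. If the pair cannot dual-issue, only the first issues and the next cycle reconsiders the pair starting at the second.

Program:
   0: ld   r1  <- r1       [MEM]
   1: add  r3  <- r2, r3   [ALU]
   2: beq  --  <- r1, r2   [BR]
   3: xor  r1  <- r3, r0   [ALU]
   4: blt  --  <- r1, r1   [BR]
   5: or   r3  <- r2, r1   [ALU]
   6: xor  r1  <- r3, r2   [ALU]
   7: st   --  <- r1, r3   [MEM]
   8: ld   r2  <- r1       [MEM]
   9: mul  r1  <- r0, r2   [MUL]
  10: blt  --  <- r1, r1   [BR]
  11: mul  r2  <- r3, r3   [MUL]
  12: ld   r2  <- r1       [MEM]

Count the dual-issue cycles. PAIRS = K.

PAIRS = 3

#0 head=0: ld/add i0,i1 dual
#1 head=2: beq/xor i2,i3 dual
#2 head=4: blt/or i4,i5 dual
#3 head=6: xor i6 RAW r1
#4 head=7: st i7 no-port MEM/MEM
#5 head=8: ld i8 RAW r2
#6 head=9: mul i9 no-port MUL/BR
#7 head=10: blt i10 no-port BR/MUL
#8 head=11: mul i11 WAW r2
#9 head=12: ld i12 tail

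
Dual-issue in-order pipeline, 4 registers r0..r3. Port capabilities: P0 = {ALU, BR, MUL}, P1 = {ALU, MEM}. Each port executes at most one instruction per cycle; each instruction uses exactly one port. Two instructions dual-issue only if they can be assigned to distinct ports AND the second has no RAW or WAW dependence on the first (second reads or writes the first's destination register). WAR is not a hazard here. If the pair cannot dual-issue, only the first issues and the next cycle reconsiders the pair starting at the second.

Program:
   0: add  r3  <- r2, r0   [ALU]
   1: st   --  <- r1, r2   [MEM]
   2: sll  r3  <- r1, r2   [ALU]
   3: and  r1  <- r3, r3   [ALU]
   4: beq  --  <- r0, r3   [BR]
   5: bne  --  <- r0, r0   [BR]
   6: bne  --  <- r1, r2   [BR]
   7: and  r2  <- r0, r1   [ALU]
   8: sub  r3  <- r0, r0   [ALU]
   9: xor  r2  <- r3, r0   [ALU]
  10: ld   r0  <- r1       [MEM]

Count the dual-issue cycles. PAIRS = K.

PAIRS = 4

c0: i0,i1 add;st  pair
c1: i2 sll  RAW r3
c2: i3,i4 and;beq  pair
c3: i5 bne  no-port BR/BR
c4: i6,i7 bne;and  pair
c5: i8 sub  RAW r3
c6: i9,i10 xor;ld  pair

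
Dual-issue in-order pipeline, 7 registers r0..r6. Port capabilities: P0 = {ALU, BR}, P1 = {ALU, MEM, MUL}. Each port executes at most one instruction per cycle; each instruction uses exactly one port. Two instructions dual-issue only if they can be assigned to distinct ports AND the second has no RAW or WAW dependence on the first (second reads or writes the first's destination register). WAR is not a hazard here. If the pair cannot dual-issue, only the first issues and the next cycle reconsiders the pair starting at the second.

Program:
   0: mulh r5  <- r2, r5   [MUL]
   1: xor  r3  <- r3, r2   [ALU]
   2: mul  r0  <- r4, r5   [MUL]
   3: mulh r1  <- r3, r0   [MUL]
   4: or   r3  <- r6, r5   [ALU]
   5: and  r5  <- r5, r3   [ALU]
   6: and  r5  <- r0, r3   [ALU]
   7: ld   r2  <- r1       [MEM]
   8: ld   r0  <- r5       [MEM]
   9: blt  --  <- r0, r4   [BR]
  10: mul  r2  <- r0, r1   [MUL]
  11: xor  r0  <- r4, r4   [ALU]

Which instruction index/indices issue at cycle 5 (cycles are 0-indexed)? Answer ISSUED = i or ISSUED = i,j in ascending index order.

ISSUED = 8

#0 head=0: mulh.MUL;xor.ALU i0&i1 dual
#1 head=2: mul.MUL i2 no-port MUL/MUL
#2 head=3: mulh.MUL;or.ALU i3&i4 dual
#3 head=5: and.ALU i5 WAW r5
#4 head=6: and.ALU;ld.MEM i6&i7 dual
#5 head=8: ld.MEM i8 RAW r0
#6 head=9: blt.BR;mul.MUL i9&i10 dual
#7 head=11: xor.ALU i11 tail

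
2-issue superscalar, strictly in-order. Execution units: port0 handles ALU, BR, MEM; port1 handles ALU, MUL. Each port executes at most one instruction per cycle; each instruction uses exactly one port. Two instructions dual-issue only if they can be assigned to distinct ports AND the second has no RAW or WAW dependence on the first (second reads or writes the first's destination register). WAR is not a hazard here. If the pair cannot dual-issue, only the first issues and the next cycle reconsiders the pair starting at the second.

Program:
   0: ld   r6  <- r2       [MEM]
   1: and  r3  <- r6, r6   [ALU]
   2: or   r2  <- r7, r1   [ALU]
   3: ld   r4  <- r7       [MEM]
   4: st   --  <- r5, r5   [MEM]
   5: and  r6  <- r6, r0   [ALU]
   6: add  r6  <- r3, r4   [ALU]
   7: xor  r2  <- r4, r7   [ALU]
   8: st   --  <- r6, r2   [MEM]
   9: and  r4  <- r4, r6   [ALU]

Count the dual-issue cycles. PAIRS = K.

0. ld.MEM @i0  | RAW r6
1. and.ALU or.ALU @i1+i2  | dual
2. ld.MEM @i3  | no-port MEM/MEM
3. st.MEM and.ALU @i4+i5  | dual
4. add.ALU xor.ALU @i6+i7  | dual
5. st.MEM and.ALU @i8+i9  | dual

PAIRS = 4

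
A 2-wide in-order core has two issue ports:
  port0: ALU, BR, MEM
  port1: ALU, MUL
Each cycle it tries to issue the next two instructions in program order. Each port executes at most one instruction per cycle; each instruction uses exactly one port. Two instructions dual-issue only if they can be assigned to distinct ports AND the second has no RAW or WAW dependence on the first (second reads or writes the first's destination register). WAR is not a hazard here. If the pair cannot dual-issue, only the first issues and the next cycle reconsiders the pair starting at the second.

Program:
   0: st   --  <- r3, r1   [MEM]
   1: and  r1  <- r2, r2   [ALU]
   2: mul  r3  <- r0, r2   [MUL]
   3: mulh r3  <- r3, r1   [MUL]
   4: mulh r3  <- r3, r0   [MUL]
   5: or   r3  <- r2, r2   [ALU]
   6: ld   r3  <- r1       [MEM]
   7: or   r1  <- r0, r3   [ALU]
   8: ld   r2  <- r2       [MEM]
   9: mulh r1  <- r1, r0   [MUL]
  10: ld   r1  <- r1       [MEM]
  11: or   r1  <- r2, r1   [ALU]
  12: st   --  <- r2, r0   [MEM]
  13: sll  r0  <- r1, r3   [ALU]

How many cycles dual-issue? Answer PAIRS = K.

t=0 i0+i1:st;and ; pair
t=1 i2:mul ; no-port MUL/MUL
t=2 i3:mulh ; no-port MUL/MUL
t=3 i4:mulh ; WAW r3
t=4 i5:or ; WAW r3
t=5 i6:ld ; RAW r3
t=6 i7+i8:or;ld ; pair
t=7 i9:mulh ; RAW+WAW r1
t=8 i10:ld ; RAW+WAW r1
t=9 i11+i12:or;st ; pair
t=10 i13:sll ; tail

PAIRS = 3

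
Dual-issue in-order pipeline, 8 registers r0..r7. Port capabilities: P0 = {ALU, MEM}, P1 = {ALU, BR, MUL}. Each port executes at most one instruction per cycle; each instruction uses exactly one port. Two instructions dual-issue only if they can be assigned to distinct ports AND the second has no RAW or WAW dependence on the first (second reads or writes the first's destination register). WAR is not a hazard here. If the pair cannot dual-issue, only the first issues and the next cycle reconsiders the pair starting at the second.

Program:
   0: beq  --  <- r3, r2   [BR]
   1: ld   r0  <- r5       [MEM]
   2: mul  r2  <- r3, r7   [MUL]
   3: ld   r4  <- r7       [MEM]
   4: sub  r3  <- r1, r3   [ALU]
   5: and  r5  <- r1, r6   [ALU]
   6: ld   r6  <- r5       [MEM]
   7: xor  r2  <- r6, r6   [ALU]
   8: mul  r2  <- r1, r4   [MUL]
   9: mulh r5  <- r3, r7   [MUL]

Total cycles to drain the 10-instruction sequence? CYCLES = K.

[0] i0/i1  beq.BR ld.MEM  -- 2-wide
[1] i2/i3  mul.MUL ld.MEM  -- 2-wide
[2] i4/i5  sub.ALU and.ALU  -- 2-wide
[3] i6  ld.MEM  -- RAW r6
[4] i7  xor.ALU  -- WAW r2
[5] i8  mul.MUL  -- no-port MUL/MUL
[6] i9  mulh.MUL  -- tail

CYCLES = 7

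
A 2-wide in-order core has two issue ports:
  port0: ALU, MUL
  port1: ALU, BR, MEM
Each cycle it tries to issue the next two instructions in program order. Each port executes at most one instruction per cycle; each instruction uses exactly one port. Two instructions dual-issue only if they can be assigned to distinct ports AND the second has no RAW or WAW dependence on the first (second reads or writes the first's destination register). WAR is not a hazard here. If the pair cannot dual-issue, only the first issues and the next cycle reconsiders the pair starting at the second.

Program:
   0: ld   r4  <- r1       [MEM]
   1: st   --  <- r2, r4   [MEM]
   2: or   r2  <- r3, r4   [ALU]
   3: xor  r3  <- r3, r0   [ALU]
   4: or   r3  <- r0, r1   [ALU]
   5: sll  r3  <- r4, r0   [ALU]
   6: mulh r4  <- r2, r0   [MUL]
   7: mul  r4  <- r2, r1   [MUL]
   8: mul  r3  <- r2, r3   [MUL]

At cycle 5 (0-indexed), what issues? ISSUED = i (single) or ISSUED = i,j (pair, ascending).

ISSUED = 7

c0: i0 ld.MEM  no-port MEM/MEM
c1: i1/i2 st.MEM;or.ALU  2-wide
c2: i3 xor.ALU  WAW r3
c3: i4 or.ALU  WAW r3
c4: i5/i6 sll.ALU;mulh.MUL  2-wide
c5: i7 mul.MUL  no-port MUL/MUL
c6: i8 mul.MUL  tail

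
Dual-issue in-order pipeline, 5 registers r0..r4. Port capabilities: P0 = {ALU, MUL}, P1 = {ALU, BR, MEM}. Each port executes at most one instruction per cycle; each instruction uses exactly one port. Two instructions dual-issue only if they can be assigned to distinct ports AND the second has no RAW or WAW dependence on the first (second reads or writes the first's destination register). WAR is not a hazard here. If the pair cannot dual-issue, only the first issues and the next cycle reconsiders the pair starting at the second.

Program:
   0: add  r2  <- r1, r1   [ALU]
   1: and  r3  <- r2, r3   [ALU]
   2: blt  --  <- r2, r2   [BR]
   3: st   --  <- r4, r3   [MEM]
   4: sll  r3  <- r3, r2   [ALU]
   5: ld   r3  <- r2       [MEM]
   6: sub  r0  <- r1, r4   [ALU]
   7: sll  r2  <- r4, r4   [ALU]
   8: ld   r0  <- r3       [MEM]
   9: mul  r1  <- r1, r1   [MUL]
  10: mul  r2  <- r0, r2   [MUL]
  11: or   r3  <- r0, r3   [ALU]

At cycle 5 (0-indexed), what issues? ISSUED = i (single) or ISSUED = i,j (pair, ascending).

ISSUED = 9

[0] i0  add  -- RAW r2
[1] i1&i2  and+blt  -- dual
[2] i3&i4  st+sll  -- dual
[3] i5&i6  ld+sub  -- dual
[4] i7&i8  sll+ld  -- dual
[5] i9  mul  -- no-port MUL/MUL
[6] i10&i11  mul+or  -- dual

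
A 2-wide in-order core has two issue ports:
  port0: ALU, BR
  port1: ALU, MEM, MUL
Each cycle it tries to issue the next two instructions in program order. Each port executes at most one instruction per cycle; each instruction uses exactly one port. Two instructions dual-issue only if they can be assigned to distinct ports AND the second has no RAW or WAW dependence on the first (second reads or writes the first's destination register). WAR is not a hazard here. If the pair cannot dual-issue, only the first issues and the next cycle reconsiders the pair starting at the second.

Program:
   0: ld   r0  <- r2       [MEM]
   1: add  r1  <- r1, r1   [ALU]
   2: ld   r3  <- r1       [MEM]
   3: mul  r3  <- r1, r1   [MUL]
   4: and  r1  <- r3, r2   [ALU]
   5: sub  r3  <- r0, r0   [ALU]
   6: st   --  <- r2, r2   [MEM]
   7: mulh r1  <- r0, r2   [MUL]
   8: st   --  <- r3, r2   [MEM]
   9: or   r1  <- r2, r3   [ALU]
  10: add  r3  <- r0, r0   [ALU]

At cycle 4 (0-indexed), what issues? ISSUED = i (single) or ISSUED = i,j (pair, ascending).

t=0 i0,i1:ld add ; pair
t=1 i2:ld ; no-port MEM/MUL
t=2 i3:mul ; RAW r3
t=3 i4,i5:and sub ; pair
t=4 i6:st ; no-port MEM/MUL
t=5 i7:mulh ; no-port MUL/MEM
t=6 i8,i9:st or ; pair
t=7 i10:add ; tail

ISSUED = 6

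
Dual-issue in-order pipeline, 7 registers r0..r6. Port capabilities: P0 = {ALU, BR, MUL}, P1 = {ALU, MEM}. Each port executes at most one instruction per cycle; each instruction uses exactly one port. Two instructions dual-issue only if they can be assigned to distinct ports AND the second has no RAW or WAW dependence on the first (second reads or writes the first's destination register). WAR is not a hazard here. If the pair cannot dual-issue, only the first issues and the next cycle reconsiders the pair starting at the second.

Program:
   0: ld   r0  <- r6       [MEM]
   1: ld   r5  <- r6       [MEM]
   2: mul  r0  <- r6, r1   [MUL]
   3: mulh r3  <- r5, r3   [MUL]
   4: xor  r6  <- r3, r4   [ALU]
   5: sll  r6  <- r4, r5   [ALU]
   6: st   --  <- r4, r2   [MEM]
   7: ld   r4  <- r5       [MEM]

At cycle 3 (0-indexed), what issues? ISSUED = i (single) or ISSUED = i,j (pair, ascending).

  cy0 -> i0 (ld) no-port MEM/MEM
  cy1 -> i1/i2 (ld/mul) 2-wide
  cy2 -> i3 (mulh) RAW r3
  cy3 -> i4 (xor) WAW r6
  cy4 -> i5/i6 (sll/st) 2-wide
  cy5 -> i7 (ld) tail

ISSUED = 4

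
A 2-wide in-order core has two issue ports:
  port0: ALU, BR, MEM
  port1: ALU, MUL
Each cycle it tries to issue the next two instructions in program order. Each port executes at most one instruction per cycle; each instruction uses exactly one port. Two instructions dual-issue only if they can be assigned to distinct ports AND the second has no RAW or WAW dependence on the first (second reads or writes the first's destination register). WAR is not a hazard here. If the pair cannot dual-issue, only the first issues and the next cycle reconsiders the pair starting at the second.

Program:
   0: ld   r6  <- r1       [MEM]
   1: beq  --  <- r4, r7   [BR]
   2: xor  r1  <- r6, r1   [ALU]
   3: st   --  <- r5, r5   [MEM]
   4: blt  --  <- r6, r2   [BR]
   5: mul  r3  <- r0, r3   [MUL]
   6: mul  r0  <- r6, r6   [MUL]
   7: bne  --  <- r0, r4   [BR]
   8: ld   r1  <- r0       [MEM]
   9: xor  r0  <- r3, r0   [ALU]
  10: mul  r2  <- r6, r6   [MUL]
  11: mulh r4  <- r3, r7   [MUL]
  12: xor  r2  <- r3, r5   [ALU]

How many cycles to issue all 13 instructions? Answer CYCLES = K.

CYCLES = 9

  cy0 -> i0 (ld) no-port MEM/BR
  cy1 -> i1&i2 (beq;xor) dual
  cy2 -> i3 (st) no-port MEM/BR
  cy3 -> i4&i5 (blt;mul) dual
  cy4 -> i6 (mul) RAW r0
  cy5 -> i7 (bne) no-port BR/MEM
  cy6 -> i8&i9 (ld;xor) dual
  cy7 -> i10 (mul) no-port MUL/MUL
  cy8 -> i11&i12 (mulh;xor) dual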